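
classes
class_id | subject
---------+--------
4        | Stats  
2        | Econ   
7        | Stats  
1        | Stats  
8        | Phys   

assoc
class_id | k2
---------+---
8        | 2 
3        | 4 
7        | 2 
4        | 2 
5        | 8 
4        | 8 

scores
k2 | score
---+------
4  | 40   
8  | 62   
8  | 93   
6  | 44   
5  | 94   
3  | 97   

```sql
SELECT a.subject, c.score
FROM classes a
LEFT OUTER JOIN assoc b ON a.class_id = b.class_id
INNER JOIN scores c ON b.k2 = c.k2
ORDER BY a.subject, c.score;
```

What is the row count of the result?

2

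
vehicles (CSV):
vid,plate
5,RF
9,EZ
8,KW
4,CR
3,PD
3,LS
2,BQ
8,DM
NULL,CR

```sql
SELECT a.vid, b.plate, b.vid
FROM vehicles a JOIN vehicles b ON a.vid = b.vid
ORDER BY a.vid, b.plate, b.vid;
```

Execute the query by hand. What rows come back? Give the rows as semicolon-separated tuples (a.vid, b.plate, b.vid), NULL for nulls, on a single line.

(2, BQ, 2); (3, LS, 3); (3, LS, 3); (3, PD, 3); (3, PD, 3); (4, CR, 4); (5, RF, 5); (8, DM, 8); (8, DM, 8); (8, KW, 8); (8, KW, 8); (9, EZ, 9)

INNER JOIN keeps only pairs where the ON condition holds.
Matching on a.vid = b.vid. A NULL in a compared column never satisfies the condition.
Matched pairs: 12.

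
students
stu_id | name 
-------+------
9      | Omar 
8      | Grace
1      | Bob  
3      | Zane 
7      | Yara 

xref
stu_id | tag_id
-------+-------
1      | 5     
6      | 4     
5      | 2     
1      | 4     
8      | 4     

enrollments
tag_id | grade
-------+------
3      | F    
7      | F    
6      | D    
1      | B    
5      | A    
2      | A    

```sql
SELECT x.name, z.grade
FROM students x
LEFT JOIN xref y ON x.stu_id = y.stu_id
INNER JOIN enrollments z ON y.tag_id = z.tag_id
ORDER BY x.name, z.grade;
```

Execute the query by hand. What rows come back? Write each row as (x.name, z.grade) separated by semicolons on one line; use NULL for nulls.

(Bob, A)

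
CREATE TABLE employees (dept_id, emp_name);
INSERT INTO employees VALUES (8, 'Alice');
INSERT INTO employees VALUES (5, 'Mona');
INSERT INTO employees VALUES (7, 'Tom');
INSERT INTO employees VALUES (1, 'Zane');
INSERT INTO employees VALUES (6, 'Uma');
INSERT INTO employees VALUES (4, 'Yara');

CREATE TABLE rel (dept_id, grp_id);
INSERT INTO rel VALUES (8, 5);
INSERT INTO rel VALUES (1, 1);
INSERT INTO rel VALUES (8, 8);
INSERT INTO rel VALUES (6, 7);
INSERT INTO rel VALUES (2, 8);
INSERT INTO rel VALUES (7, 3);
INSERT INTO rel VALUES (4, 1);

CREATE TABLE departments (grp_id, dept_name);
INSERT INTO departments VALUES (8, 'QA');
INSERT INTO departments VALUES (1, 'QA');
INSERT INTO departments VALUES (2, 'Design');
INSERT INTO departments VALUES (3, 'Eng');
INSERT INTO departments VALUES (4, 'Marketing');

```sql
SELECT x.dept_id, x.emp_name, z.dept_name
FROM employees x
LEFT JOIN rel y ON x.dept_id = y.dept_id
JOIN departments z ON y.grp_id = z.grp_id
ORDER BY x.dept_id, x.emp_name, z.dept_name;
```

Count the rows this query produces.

Joins associate left-to-right: employees LEFT JOIN rel on dept_id gives 7 intermediate row(s).
Then INNER JOIN `departments z` on grp_id: keep only rows whose y.grp_id appears in z.
Result: 4 row(s).

4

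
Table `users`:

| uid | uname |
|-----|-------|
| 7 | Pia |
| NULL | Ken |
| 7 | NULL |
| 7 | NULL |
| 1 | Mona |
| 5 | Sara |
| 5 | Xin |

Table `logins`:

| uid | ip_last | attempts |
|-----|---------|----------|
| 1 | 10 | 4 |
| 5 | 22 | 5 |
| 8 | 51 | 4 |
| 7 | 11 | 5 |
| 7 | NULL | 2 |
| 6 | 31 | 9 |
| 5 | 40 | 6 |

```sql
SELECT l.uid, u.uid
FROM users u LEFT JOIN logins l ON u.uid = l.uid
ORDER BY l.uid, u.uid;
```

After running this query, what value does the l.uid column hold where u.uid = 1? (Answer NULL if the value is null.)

1

LEFT JOIN keeps every row from `users`; unmatched rows get NULL for `logins`'s columns.
Matching on u.uid = l.uid. A NULL in a compared column never satisfies the condition.
- u[0] uid=7 → 2 match(es) in l → 2 row(s).
- u[1] uid=NULL → no match; kept with NULLs on the l side.
- u[2] uid=7 → 2 match(es) in l → 2 row(s).
- u[3] uid=7 → 2 match(es) in l → 2 row(s).
- u[4] uid=1 → 1 match(es) in l → 1 row(s).
- u[5] uid=5 → 2 match(es) in l → 2 row(s).
- u[6] uid=5 → 2 match(es) in l → 2 row(s).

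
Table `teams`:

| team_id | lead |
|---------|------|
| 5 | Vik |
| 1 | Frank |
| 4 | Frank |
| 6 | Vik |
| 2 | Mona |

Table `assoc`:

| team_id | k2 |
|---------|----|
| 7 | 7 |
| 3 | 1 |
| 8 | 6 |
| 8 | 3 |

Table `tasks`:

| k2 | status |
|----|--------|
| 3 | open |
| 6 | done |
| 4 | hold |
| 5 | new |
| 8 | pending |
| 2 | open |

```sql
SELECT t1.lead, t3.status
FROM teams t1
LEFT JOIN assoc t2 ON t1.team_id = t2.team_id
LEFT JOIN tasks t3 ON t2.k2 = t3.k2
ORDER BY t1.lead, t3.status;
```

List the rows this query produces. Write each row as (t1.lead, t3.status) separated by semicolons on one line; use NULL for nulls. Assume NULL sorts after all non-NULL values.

(Frank, NULL); (Frank, NULL); (Mona, NULL); (Vik, NULL); (Vik, NULL)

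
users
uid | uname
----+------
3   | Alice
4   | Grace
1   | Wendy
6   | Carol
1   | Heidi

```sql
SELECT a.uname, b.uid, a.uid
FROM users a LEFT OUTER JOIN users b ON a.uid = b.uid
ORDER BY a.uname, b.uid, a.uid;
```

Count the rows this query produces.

7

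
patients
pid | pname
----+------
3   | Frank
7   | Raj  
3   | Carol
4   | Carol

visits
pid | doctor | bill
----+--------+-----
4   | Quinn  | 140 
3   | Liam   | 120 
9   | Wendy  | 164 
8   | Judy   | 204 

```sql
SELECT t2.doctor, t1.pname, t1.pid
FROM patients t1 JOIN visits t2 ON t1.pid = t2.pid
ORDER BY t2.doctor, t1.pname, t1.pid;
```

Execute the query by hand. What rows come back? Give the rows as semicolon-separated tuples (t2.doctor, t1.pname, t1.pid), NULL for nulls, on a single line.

(Liam, Carol, 3); (Liam, Frank, 3); (Quinn, Carol, 4)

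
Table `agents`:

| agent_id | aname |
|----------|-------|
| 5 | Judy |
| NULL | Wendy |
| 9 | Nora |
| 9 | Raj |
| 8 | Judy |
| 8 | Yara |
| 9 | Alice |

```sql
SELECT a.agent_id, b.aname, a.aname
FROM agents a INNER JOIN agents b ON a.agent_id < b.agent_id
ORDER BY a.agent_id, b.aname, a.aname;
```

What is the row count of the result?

11

INNER JOIN keeps only pairs where the ON condition holds.
Matching on a.agent_id < b.agent_id. A NULL in a compared column never satisfies the condition.
- a (agent_id=5) pairs with 5 row(s) of b.
- a (agent_id=NULL) has no partner → excluded.
- a (agent_id=9) has no partner → excluded.
- a (agent_id=9) has no partner → excluded.
- a (agent_id=8) pairs with 3 row(s) of b.
- a (agent_id=8) pairs with 3 row(s) of b.
- a (agent_id=9) has no partner → excluded.
Total: 11 rows.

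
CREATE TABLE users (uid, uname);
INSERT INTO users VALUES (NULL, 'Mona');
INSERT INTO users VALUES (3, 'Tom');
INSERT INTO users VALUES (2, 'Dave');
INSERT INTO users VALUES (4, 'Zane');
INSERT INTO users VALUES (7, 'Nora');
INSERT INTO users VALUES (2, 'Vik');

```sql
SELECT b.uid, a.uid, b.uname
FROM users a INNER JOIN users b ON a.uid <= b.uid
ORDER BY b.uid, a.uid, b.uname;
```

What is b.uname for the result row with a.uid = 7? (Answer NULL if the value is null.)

Nora

INNER JOIN keeps only pairs where the ON condition holds.
Matching on a.uid <= b.uid. A NULL in a compared column never satisfies the condition.
- uid=NULL: no matching b row, dropped.
- uid=3: 3 matching b row(s), so 3 row(s) emitted.
- uid=2: 5 matching b row(s), so 5 row(s) emitted.
- uid=4: 2 matching b row(s), so 2 row(s) emitted.
- uid=7: 1 matching b row(s), so 1 row(s) emitted.
- uid=2: 5 matching b row(s), so 5 row(s) emitted.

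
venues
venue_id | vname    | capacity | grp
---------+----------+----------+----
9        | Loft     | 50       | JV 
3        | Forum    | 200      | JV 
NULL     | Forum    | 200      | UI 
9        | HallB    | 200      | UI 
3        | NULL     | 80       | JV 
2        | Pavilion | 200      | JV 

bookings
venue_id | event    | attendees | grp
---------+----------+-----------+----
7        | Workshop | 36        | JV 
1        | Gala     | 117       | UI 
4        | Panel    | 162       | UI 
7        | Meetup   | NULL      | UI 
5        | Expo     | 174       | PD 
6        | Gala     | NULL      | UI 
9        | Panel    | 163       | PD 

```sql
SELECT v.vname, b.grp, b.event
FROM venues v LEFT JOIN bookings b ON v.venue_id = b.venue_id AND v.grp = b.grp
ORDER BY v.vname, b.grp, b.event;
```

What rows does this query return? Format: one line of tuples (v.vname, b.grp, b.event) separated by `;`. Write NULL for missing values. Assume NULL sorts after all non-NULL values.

(Forum, NULL, NULL); (Forum, NULL, NULL); (HallB, NULL, NULL); (Loft, NULL, NULL); (Pavilion, NULL, NULL); (NULL, NULL, NULL)

LEFT JOIN keeps every row from `venues`; unmatched rows get NULL for `bookings`'s columns.
Matching on v.venue_id = b.venue_id AND v.grp = b.grp. A NULL in a compared column never satisfies the condition.
Matched pairs: 0; unmatched v rows kept: 6.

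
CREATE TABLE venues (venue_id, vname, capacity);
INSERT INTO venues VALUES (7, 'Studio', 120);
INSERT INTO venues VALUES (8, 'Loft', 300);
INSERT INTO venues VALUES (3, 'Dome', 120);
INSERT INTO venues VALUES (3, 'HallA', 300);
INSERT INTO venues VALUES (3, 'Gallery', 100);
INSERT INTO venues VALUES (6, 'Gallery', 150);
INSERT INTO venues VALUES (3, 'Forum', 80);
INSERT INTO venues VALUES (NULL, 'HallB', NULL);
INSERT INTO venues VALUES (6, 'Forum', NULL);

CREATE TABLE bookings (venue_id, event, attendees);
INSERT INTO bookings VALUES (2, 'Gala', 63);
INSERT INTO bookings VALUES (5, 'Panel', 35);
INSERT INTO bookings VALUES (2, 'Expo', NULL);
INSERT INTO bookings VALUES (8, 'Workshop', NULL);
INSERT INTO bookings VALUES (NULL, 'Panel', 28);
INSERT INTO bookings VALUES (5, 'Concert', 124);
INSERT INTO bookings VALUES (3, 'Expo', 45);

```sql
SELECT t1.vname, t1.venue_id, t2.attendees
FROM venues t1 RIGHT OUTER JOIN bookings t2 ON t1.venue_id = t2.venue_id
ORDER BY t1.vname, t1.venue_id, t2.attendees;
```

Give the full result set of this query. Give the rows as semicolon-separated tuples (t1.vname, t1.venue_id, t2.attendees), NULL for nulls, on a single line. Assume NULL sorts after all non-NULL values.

(Dome, 3, 45); (Forum, 3, 45); (Gallery, 3, 45); (HallA, 3, 45); (Loft, 8, NULL); (NULL, NULL, 28); (NULL, NULL, 35); (NULL, NULL, 63); (NULL, NULL, 124); (NULL, NULL, NULL)

RIGHT JOIN keeps every row from `bookings`; unmatched rows get NULL for `venues`'s columns.
Matching on t1.venue_id = t2.venue_id. A NULL in a compared column never satisfies the condition.
Matched pairs: 5; unmatched t2 rows kept: 5.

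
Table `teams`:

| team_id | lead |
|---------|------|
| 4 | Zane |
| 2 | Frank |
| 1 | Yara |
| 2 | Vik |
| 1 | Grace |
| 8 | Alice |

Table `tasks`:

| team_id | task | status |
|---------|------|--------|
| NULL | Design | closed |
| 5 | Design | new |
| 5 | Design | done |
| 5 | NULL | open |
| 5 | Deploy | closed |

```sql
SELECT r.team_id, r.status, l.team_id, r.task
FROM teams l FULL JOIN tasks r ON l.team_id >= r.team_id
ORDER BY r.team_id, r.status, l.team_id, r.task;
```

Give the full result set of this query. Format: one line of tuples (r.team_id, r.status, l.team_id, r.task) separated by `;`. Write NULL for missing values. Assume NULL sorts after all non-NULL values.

(5, closed, 8, Deploy); (5, done, 8, Design); (5, new, 8, Design); (5, open, 8, NULL); (NULL, closed, NULL, Design); (NULL, NULL, 1, NULL); (NULL, NULL, 1, NULL); (NULL, NULL, 2, NULL); (NULL, NULL, 2, NULL); (NULL, NULL, 4, NULL)

FULL OUTER JOIN keeps every row from both sides; unmatched rows get NULL for the other side's columns.
Matching on l.team_id >= r.team_id. A NULL in a compared column never satisfies the condition.
- l[0] team_id=4 → no match; kept with NULLs on the r side.
- l[1] team_id=2 → no match; kept with NULLs on the r side.
- l[2] team_id=1 → no match; kept with NULLs on the r side.
- l[3] team_id=2 → no match; kept with NULLs on the r side.
- l[4] team_id=1 → no match; kept with NULLs on the r side.
- l[5] team_id=8 → 4 match(es) in r → 4 row(s).
- 1 row(s) from r found no l partner → padded with NULL.
After projecting and ordering:
r.team_id | r.status | l.team_id | r.task
5 | closed | 8 | Deploy
5 | done | 8 | Design
5 | new | 8 | Design
5 | open | 8 | NULL
NULL | closed | NULL | Design
NULL | NULL | 1 | NULL
NULL | NULL | 1 | NULL
NULL | NULL | 2 | NULL
NULL | NULL | 2 | NULL
NULL | NULL | 4 | NULL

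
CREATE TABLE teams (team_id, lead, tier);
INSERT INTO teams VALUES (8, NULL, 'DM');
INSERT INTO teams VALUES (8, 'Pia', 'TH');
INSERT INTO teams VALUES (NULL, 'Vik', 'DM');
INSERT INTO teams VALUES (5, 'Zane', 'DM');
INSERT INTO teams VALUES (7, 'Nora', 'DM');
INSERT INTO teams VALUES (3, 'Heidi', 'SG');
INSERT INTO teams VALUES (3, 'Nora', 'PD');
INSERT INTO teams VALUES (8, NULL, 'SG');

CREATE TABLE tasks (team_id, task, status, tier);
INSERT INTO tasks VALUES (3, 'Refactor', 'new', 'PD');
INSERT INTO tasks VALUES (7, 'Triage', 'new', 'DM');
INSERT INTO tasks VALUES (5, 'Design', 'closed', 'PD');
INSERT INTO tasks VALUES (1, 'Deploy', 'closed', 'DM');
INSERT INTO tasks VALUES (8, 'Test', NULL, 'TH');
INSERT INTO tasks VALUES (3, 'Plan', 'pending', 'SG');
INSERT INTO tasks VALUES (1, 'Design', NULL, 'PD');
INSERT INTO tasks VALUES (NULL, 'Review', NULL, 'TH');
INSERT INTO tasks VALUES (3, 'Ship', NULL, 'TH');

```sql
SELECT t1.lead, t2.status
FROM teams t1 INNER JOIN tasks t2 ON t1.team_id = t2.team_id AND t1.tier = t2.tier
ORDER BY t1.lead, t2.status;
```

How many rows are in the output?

INNER JOIN keeps only pairs where the ON condition holds.
Matching on t1.team_id = t2.team_id AND t1.tier = t2.tier. A NULL in a compared column never satisfies the condition.
Matched pairs: 4.
Total: 4 rows.

4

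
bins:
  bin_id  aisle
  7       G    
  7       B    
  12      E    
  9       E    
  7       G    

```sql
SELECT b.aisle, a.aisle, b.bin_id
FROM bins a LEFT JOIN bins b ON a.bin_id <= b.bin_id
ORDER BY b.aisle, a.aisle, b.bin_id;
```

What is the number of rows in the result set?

18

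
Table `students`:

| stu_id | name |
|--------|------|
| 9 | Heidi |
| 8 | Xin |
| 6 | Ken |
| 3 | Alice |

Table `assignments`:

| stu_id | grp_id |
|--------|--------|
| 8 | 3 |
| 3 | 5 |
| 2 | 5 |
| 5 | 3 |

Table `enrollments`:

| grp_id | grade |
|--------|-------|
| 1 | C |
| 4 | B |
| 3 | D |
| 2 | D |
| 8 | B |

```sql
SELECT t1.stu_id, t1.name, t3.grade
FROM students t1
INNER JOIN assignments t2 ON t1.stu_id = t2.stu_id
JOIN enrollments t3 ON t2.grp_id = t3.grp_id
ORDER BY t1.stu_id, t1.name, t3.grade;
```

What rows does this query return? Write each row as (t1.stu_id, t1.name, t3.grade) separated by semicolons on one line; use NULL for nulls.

Evaluate left to right. First `students t1 INNER JOIN assignments t2` on stu_id: 2 row(s).
Then INNER JOIN `enrollments t3` on grp_id: keep only rows whose t2.grp_id appears in t3.

(8, Xin, D)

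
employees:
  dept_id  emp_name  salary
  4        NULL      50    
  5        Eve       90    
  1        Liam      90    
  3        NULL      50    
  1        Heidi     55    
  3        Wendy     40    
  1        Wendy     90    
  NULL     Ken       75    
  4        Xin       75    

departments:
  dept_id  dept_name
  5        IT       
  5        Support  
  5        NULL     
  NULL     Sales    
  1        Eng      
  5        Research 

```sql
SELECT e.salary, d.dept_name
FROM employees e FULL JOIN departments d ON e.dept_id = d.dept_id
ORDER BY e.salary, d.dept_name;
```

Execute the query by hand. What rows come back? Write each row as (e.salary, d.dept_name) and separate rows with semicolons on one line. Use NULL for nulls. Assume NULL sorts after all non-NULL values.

(40, NULL); (50, NULL); (50, NULL); (55, Eng); (75, NULL); (75, NULL); (90, Eng); (90, Eng); (90, IT); (90, Research); (90, Support); (90, NULL); (NULL, Sales)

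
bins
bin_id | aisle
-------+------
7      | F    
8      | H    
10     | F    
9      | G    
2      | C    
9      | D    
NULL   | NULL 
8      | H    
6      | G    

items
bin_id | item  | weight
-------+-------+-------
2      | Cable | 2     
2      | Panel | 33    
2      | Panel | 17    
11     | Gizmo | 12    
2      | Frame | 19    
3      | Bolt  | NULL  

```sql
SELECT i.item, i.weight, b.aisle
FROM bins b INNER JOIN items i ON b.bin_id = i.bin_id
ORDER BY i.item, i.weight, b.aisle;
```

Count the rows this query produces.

INNER JOIN keeps only pairs where the ON condition holds.
Matching on b.bin_id = i.bin_id. A NULL in a compared column never satisfies the condition.
- b row (bin_id=7): no match → dropped.
- b row (bin_id=8): no match → dropped.
- b row (bin_id=10): no match → dropped.
- b row (bin_id=9): no match → dropped.
- b row (bin_id=2): matches 4 i row(s) → 4 output row(s).
- b row (bin_id=9): no match → dropped.
- b row (bin_id=NULL): no match → dropped.
- b row (bin_id=8): no match → dropped.
- b row (bin_id=6): no match → dropped.
Total: 4 rows.

4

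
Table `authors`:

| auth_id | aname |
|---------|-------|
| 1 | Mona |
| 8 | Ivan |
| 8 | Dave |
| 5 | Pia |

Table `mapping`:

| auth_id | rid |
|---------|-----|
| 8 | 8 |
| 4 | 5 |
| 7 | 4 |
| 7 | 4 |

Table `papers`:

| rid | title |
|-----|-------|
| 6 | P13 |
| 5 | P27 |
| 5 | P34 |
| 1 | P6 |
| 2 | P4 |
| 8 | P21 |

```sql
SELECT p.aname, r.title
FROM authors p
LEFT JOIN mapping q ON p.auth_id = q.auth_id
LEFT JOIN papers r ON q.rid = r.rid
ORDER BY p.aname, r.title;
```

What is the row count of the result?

4

Joins associate left-to-right: authors LEFT JOIN mapping on auth_id gives 4 intermediate row(s).
Then LEFT JOIN `papers r` on rid: each of those 4 rows is kept; rows whose q.rid has no match in r get NULL for r's columns.
Result: 4 row(s).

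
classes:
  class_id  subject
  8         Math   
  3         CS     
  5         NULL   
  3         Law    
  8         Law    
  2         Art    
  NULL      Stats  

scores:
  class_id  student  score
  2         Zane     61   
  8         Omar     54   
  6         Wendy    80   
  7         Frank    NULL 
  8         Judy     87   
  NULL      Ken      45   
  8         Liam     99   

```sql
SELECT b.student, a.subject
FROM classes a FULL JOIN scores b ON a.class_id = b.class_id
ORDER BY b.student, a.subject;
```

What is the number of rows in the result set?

14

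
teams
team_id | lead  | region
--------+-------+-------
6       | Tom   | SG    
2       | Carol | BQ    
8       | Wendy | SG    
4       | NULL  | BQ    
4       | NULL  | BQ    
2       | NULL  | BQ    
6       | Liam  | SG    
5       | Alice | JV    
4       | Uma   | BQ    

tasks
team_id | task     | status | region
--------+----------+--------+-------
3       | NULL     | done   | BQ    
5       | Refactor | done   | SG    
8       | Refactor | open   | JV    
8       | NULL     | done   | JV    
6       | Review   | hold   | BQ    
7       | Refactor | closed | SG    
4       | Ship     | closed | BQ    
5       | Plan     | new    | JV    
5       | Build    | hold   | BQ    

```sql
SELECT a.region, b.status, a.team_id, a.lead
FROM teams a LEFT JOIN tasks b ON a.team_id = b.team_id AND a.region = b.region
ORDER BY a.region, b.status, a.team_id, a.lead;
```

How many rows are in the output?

9

LEFT JOIN keeps every row from `teams`; unmatched rows get NULL for `tasks`'s columns.
Matching on a.team_id = b.team_id AND a.region = b.region.
- a row (team_id=6, region=SG): no match → kept, b columns NULL.
- a row (team_id=2, region=BQ): no match → kept, b columns NULL.
- a row (team_id=8, region=SG): no match → kept, b columns NULL.
- a row (team_id=4, region=BQ): matches 1 b row(s) → 1 output row(s).
- a row (team_id=4, region=BQ): matches 1 b row(s) → 1 output row(s).
- a row (team_id=2, region=BQ): no match → kept, b columns NULL.
- a row (team_id=6, region=SG): no match → kept, b columns NULL.
- a row (team_id=5, region=JV): matches 1 b row(s) → 1 output row(s).
- a row (team_id=4, region=BQ): matches 1 b row(s) → 1 output row(s).
Total: 4 matched + 5 padded = 9 rows.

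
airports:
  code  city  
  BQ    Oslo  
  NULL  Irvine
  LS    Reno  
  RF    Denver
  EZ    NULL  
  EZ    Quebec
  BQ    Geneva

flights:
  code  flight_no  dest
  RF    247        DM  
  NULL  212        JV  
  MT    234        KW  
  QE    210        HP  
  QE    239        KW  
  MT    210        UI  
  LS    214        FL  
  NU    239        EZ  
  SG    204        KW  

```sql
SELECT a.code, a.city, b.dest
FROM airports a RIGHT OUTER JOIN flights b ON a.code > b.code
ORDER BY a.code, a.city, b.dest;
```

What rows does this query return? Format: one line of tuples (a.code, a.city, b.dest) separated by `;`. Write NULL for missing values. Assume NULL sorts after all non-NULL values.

(RF, Denver, EZ); (RF, Denver, FL); (RF, Denver, HP); (RF, Denver, KW); (RF, Denver, KW); (RF, Denver, UI); (NULL, NULL, DM); (NULL, NULL, JV); (NULL, NULL, KW)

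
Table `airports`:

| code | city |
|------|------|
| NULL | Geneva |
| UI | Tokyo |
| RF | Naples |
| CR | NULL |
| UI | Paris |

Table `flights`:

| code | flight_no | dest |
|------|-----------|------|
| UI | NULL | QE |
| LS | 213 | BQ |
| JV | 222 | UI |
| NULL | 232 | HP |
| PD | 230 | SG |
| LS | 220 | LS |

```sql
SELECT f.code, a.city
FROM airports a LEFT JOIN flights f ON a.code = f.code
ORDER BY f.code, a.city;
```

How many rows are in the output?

LEFT JOIN keeps every row from `airports`; unmatched rows get NULL for `flights`'s columns.
Matching on a.code = f.code. A NULL in a compared column never satisfies the condition.
Matched pairs: 2; unmatched a rows kept: 3.
Total: 2 matched + 3 padded = 5 rows.

5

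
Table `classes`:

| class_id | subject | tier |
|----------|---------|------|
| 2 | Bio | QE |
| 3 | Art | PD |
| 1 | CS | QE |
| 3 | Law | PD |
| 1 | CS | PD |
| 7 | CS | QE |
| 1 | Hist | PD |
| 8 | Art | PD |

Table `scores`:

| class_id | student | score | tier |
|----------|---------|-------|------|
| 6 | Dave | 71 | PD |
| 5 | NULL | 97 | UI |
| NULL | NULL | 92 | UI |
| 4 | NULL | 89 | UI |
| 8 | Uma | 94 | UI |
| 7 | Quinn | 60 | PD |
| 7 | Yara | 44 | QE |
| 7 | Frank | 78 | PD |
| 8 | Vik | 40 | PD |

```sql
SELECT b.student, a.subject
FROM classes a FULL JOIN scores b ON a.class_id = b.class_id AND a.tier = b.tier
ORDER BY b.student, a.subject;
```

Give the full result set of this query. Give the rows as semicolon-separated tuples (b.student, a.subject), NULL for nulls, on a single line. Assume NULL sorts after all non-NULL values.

FULL OUTER JOIN keeps every row from both sides; unmatched rows get NULL for the other side's columns.
Matching on a.class_id = b.class_id AND a.tier = b.tier. A NULL in a compared column never satisfies the condition.
Matched pairs: 2; unmatched a rows kept: 6; unmatched b rows kept: 7.

(Dave, NULL); (Frank, NULL); (Quinn, NULL); (Uma, NULL); (Vik, Art); (Yara, CS); (NULL, Art); (NULL, Bio); (NULL, CS); (NULL, CS); (NULL, Hist); (NULL, Law); (NULL, NULL); (NULL, NULL); (NULL, NULL)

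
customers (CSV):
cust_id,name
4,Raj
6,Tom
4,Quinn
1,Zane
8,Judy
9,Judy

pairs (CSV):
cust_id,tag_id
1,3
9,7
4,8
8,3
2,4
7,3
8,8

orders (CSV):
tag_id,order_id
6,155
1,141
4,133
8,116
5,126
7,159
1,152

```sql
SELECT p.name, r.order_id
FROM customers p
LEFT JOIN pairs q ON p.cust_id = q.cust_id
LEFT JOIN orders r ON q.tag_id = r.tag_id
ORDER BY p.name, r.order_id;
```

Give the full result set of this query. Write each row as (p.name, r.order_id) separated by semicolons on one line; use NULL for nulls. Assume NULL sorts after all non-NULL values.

Step 1 — p LEFT JOIN q on cust_id → 7 row(s).
Then LEFT JOIN `orders r` on tag_id: each of those 7 rows is kept; rows whose q.tag_id has no match in r get NULL for r's columns.

(Judy, 116); (Judy, 159); (Judy, NULL); (Quinn, 116); (Raj, 116); (Tom, NULL); (Zane, NULL)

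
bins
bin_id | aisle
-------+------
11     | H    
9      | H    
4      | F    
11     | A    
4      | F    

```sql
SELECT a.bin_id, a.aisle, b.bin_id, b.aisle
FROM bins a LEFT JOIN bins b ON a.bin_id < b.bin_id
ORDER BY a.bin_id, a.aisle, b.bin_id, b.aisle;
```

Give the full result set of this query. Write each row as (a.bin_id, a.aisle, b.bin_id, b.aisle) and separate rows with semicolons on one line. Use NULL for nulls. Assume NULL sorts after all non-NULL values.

LEFT JOIN keeps every row from `bins a`; unmatched rows get NULL for `bins b`'s columns.
Matching on a.bin_id < b.bin_id.
- a (bin_id=11) has no partner → padded with NULL.
- a (bin_id=9) pairs with 2 row(s) of b.
- a (bin_id=4) pairs with 3 row(s) of b.
- a (bin_id=11) has no partner → padded with NULL.
- a (bin_id=4) pairs with 3 row(s) of b.
After projecting and ordering:
a.bin_id | a.aisle | b.bin_id | b.aisle
4 | F | 9 | H
4 | F | 9 | H
4 | F | 11 | A
4 | F | 11 | A
4 | F | 11 | H
4 | F | 11 | H
9 | H | 11 | A
9 | H | 11 | H
11 | A | NULL | NULL
11 | H | NULL | NULL

(4, F, 9, H); (4, F, 9, H); (4, F, 11, A); (4, F, 11, A); (4, F, 11, H); (4, F, 11, H); (9, H, 11, A); (9, H, 11, H); (11, A, NULL, NULL); (11, H, NULL, NULL)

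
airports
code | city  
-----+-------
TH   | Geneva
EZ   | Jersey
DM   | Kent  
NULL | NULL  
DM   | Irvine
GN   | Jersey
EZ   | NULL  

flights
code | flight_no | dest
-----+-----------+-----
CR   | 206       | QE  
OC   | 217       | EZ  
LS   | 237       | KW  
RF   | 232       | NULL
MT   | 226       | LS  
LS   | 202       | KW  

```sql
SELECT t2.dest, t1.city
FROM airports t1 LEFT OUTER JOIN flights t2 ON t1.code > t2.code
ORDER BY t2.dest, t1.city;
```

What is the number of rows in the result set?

LEFT JOIN keeps every row from `airports`; unmatched rows get NULL for `flights`'s columns.
Matching on t1.code > t2.code. A NULL in a compared column never satisfies the condition.
- t1 (code=TH) pairs with 6 row(s) of t2.
- t1 (code=EZ) pairs with 1 row(s) of t2.
- t1 (code=DM) pairs with 1 row(s) of t2.
- t1 (code=NULL) has no partner → padded with NULL.
- t1 (code=DM) pairs with 1 row(s) of t2.
- t1 (code=GN) pairs with 1 row(s) of t2.
- t1 (code=EZ) pairs with 1 row(s) of t2.
Total: 11 matched + 1 padded = 12 rows.

12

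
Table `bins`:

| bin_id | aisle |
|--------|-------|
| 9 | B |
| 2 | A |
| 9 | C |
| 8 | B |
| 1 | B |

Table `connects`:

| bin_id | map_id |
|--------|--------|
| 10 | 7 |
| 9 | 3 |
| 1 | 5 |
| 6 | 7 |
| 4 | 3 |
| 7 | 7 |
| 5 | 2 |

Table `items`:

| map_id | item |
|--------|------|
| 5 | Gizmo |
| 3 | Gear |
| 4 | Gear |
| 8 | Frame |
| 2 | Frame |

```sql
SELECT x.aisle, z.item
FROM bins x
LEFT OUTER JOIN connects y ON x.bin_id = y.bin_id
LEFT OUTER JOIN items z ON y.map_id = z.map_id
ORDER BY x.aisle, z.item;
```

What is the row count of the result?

5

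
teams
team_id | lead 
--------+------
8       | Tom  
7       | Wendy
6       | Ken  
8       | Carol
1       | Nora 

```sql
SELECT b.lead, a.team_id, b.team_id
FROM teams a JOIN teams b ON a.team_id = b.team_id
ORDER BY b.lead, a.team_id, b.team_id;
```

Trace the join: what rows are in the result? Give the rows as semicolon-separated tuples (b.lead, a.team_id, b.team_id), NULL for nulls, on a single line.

INNER JOIN keeps only pairs where the ON condition holds.
Matching on a.team_id = b.team_id.
Matched pairs: 7.

(Carol, 8, 8); (Carol, 8, 8); (Ken, 6, 6); (Nora, 1, 1); (Tom, 8, 8); (Tom, 8, 8); (Wendy, 7, 7)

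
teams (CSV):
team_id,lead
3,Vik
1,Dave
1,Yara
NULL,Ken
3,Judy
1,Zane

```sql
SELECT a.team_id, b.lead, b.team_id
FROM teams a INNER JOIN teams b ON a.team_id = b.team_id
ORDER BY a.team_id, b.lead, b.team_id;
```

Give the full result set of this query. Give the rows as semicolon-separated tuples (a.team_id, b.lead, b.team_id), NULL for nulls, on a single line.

INNER JOIN keeps only pairs where the ON condition holds.
Matching on a.team_id = b.team_id. A NULL in a compared column never satisfies the condition.
- team_id=3: 2 matching b row(s), so 2 row(s) emitted.
- team_id=1: 3 matching b row(s), so 3 row(s) emitted.
- team_id=1: 3 matching b row(s), so 3 row(s) emitted.
- team_id=NULL: no matching b row, dropped.
- team_id=3: 2 matching b row(s), so 2 row(s) emitted.
- team_id=1: 3 matching b row(s), so 3 row(s) emitted.

(1, Dave, 1); (1, Dave, 1); (1, Dave, 1); (1, Yara, 1); (1, Yara, 1); (1, Yara, 1); (1, Zane, 1); (1, Zane, 1); (1, Zane, 1); (3, Judy, 3); (3, Judy, 3); (3, Vik, 3); (3, Vik, 3)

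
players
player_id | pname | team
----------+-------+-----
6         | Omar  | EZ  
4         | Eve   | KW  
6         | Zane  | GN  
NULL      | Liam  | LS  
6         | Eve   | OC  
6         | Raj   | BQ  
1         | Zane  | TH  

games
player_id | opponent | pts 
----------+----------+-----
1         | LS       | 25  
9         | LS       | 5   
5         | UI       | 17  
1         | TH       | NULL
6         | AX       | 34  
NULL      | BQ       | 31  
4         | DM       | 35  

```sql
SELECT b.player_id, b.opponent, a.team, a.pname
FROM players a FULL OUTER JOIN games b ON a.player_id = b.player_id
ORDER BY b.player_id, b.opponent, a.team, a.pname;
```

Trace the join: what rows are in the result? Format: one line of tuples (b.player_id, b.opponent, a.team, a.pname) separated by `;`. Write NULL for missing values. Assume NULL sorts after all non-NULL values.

(1, LS, TH, Zane); (1, TH, TH, Zane); (4, DM, KW, Eve); (5, UI, NULL, NULL); (6, AX, BQ, Raj); (6, AX, EZ, Omar); (6, AX, GN, Zane); (6, AX, OC, Eve); (9, LS, NULL, NULL); (NULL, BQ, NULL, NULL); (NULL, NULL, LS, Liam)

FULL OUTER JOIN keeps every row from both sides; unmatched rows get NULL for the other side's columns.
Matching on a.player_id = b.player_id. A NULL in a compared column never satisfies the condition.
- player_id=6: 1 matching b row(s), so 1 row(s) emitted.
- player_id=4: 1 matching b row(s), so 1 row(s) emitted.
- player_id=6: 1 matching b row(s), so 1 row(s) emitted.
- player_id=NULL: no b row matches, row kept with b columns NULL.
- player_id=6: 1 matching b row(s), so 1 row(s) emitted.
- player_id=6: 1 matching b row(s), so 1 row(s) emitted.
- player_id=1: 2 matching b row(s), so 2 row(s) emitted.
- 3 row(s) from b found no a partner → padded with NULL.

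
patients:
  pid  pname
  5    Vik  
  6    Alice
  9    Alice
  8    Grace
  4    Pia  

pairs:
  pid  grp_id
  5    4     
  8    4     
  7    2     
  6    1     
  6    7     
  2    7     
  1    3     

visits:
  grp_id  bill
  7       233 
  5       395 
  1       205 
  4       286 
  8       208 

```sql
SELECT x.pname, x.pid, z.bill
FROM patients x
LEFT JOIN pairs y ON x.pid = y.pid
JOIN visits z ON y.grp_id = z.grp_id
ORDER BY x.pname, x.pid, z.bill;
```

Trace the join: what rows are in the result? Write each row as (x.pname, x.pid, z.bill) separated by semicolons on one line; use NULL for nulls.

Step 1 — x LEFT JOIN y on pid → 6 row(s).
Then INNER JOIN `visits z` on grp_id: keep only rows whose y.grp_id appears in z.

(Alice, 6, 205); (Alice, 6, 233); (Grace, 8, 286); (Vik, 5, 286)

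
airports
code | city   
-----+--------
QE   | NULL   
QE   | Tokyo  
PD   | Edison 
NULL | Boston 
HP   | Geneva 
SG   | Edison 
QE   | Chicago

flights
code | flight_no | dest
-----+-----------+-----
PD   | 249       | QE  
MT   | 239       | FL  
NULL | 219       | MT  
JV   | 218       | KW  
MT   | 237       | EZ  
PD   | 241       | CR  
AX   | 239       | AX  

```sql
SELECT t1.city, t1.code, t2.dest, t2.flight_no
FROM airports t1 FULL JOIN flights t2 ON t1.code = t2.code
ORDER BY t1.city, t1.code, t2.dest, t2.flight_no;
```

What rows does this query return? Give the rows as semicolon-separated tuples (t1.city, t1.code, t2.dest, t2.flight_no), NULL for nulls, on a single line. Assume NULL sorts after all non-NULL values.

(Boston, NULL, NULL, NULL); (Chicago, QE, NULL, NULL); (Edison, PD, CR, 241); (Edison, PD, QE, 249); (Edison, SG, NULL, NULL); (Geneva, HP, NULL, NULL); (Tokyo, QE, NULL, NULL); (NULL, QE, NULL, NULL); (NULL, NULL, AX, 239); (NULL, NULL, EZ, 237); (NULL, NULL, FL, 239); (NULL, NULL, KW, 218); (NULL, NULL, MT, 219)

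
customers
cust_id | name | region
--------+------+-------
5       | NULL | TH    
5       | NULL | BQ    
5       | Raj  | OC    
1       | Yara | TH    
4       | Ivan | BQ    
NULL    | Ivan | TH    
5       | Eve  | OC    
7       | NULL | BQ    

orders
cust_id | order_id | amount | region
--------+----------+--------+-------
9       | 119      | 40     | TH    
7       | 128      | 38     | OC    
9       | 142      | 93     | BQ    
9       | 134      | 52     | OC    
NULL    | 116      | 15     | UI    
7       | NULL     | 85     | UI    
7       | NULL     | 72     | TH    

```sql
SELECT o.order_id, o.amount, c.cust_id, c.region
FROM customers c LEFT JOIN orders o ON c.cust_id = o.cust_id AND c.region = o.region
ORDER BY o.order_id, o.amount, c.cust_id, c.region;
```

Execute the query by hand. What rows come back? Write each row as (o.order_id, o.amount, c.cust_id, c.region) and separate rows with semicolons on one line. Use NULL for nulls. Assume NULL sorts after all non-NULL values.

(NULL, NULL, 1, TH); (NULL, NULL, 4, BQ); (NULL, NULL, 5, BQ); (NULL, NULL, 5, OC); (NULL, NULL, 5, OC); (NULL, NULL, 5, TH); (NULL, NULL, 7, BQ); (NULL, NULL, NULL, TH)

LEFT JOIN keeps every row from `customers`; unmatched rows get NULL for `orders`'s columns.
Matching on c.cust_id = o.cust_id AND c.region = o.region. A NULL in a compared column never satisfies the condition.
- c[0] cust_id=5, region=TH → no match; kept with NULLs on the o side.
- c[1] cust_id=5, region=BQ → no match; kept with NULLs on the o side.
- c[2] cust_id=5, region=OC → no match; kept with NULLs on the o side.
- c[3] cust_id=1, region=TH → no match; kept with NULLs on the o side.
- c[4] cust_id=4, region=BQ → no match; kept with NULLs on the o side.
- c[5] cust_id=NULL, region=TH → no match; kept with NULLs on the o side.
- c[6] cust_id=5, region=OC → no match; kept with NULLs on the o side.
- c[7] cust_id=7, region=BQ → no match; kept with NULLs on the o side.
After projecting and ordering:
o.order_id | o.amount | c.cust_id | c.region
NULL | NULL | 1 | TH
NULL | NULL | 4 | BQ
NULL | NULL | 5 | BQ
NULL | NULL | 5 | OC
NULL | NULL | 5 | OC
NULL | NULL | 5 | TH
NULL | NULL | 7 | BQ
NULL | NULL | NULL | TH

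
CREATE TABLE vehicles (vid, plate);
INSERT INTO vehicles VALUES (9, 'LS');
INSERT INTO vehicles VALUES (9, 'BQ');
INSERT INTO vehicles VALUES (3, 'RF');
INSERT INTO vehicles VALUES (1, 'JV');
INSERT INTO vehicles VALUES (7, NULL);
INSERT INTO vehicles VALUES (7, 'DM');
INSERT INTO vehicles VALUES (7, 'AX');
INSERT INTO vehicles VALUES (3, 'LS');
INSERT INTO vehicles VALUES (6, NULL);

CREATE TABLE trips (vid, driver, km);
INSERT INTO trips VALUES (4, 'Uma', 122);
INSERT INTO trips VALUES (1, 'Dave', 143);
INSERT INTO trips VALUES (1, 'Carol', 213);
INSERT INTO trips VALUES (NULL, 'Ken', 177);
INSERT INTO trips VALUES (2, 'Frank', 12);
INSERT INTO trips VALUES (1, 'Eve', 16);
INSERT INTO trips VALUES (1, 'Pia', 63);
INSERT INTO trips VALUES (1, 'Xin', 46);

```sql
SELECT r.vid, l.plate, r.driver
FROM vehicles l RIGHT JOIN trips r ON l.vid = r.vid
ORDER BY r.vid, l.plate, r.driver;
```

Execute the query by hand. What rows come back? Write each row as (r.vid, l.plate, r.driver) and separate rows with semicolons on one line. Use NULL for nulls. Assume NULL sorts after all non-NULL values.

RIGHT JOIN keeps every row from `trips`; unmatched rows get NULL for `vehicles`'s columns.
Matching on l.vid = r.vid. A NULL in a compared column never satisfies the condition.
- l (vid=9) has no partner in r.
- l (vid=9) has no partner in r.
- l (vid=3) has no partner in r.
- l (vid=1) pairs with 5 row(s) of r.
- l (vid=7) has no partner in r.
- l (vid=7) has no partner in r.
- l (vid=7) has no partner in r.
- l (vid=3) has no partner in r.
- l (vid=6) has no partner in r.
- 3 row(s) from r found no l partner → padded with NULL.
After projecting and ordering:
r.vid | l.plate | r.driver
1 | JV | Carol
1 | JV | Dave
1 | JV | Eve
1 | JV | Pia
1 | JV | Xin
2 | NULL | Frank
4 | NULL | Uma
NULL | NULL | Ken

(1, JV, Carol); (1, JV, Dave); (1, JV, Eve); (1, JV, Pia); (1, JV, Xin); (2, NULL, Frank); (4, NULL, Uma); (NULL, NULL, Ken)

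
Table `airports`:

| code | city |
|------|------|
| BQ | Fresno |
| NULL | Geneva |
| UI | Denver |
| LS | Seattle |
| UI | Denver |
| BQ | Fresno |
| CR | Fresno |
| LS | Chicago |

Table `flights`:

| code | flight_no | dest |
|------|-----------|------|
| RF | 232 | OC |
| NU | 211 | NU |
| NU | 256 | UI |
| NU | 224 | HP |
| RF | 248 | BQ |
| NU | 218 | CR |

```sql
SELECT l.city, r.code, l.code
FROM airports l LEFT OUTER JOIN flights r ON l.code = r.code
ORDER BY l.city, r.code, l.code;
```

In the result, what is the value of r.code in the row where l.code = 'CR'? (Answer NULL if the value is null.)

LEFT JOIN keeps every row from `airports`; unmatched rows get NULL for `flights`'s columns.
Matching on l.code = r.code. A NULL in a compared column never satisfies the condition.
- l[0] code=BQ → no match; kept with NULLs on the r side.
- l[1] code=NULL → no match; kept with NULLs on the r side.
- l[2] code=UI → no match; kept with NULLs on the r side.
- l[3] code=LS → no match; kept with NULLs on the r side.
- l[4] code=UI → no match; kept with NULLs on the r side.
- l[5] code=BQ → no match; kept with NULLs on the r side.
- l[6] code=CR → no match; kept with NULLs on the r side.
- l[7] code=LS → no match; kept with NULLs on the r side.

NULL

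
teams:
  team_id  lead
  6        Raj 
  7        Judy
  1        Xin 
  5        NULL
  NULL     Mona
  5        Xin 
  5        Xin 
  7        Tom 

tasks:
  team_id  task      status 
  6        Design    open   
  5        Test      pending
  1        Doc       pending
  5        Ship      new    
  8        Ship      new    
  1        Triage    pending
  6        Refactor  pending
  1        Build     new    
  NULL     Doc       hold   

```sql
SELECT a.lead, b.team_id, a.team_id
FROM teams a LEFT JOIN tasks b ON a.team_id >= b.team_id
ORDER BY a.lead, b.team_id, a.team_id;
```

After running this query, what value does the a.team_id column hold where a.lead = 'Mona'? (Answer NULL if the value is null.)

LEFT JOIN keeps every row from `teams`; unmatched rows get NULL for `tasks`'s columns.
Matching on a.team_id >= b.team_id. A NULL in a compared column never satisfies the condition.
- team_id=6: 7 matching b row(s), so 7 row(s) emitted.
- team_id=7: 7 matching b row(s), so 7 row(s) emitted.
- team_id=1: 3 matching b row(s), so 3 row(s) emitted.
- team_id=5: 5 matching b row(s), so 5 row(s) emitted.
- team_id=NULL: no b row matches, row kept with b columns NULL.
- team_id=5: 5 matching b row(s), so 5 row(s) emitted.
- team_id=5: 5 matching b row(s), so 5 row(s) emitted.
- team_id=7: 7 matching b row(s), so 7 row(s) emitted.

NULL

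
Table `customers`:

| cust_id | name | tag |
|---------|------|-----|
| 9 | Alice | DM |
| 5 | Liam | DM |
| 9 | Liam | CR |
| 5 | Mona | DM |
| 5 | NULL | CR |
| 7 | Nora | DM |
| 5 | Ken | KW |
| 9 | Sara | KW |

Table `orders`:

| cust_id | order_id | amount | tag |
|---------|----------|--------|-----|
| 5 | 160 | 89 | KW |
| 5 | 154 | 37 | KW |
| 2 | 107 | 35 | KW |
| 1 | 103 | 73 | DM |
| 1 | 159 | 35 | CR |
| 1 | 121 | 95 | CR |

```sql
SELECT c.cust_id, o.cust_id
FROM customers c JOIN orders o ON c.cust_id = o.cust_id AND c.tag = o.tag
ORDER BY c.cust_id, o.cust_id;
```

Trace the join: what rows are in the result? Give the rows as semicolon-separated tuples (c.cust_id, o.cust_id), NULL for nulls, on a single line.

(5, 5); (5, 5)

INNER JOIN keeps only pairs where the ON condition holds.
Matching on c.cust_id = o.cust_id AND c.tag = o.tag.
Matched pairs: 2.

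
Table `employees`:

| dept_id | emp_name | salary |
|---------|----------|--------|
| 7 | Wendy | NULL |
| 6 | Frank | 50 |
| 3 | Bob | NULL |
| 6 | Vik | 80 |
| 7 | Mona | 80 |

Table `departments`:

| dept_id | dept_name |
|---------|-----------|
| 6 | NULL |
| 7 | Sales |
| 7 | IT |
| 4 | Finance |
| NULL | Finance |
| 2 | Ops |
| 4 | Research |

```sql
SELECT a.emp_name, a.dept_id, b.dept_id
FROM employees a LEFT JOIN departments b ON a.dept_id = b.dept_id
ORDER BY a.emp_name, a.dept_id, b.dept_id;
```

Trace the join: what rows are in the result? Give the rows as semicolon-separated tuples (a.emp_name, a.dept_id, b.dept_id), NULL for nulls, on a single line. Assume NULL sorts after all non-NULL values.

LEFT JOIN keeps every row from `employees`; unmatched rows get NULL for `departments`'s columns.
Matching on a.dept_id = b.dept_id. A NULL in a compared column never satisfies the condition.
Matched pairs: 6; unmatched a rows kept: 1.

(Bob, 3, NULL); (Frank, 6, 6); (Mona, 7, 7); (Mona, 7, 7); (Vik, 6, 6); (Wendy, 7, 7); (Wendy, 7, 7)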